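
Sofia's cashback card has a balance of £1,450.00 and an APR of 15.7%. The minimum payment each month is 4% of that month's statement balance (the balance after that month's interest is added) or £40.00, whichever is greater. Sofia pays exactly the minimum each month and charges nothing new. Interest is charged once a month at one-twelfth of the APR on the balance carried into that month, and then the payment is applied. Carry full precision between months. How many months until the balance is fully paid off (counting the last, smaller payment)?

44 months

Monthly rate r = 15.7%/12 = 1.30833% = 0.0130833.
While 4% of the post-interest balance exceeds £40.00, each month B ← (B·(1+r))·(1 − 0.04), i.e. B shrinks by the factor (1+r)·0.96 = 0.97256.
This holds for months 1–14. Entering month 15 the balance is £982.19; 4% of the post-interest balance is now below £40.00, so the flat £40.00 minimum applies from here.
From month 15 a fixed £40.00 at rate r clears £982.19 in 30 more payments. Total: 14 + 30 = 44 months.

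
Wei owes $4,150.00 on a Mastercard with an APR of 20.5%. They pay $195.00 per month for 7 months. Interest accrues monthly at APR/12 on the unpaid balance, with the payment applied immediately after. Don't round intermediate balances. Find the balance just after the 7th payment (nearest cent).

$3,235.46

Monthly rate r = 20.5%/12 = 1.70833% = 0.0170833.
Each month: B ← B·(1+r) − $195.00.
Month 1: interest $70.90; balance after payment $4,025.90.
Month 2: interest $68.78; balance after payment $3,899.67.
Month 3: interest $66.62; balance after payment $3,771.29.
Month 4: interest $64.43; balance after payment $3,640.72.
Month 5: interest $62.20; balance after payment $3,507.91.
Month 6: interest $59.93; balance after payment $3,372.84.
Month 7: interest $57.62; balance after payment $3,235.46.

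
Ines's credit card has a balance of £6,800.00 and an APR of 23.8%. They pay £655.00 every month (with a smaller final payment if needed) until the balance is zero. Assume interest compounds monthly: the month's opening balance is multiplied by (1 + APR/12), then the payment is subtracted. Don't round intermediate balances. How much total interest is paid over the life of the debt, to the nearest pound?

Monthly rate r = 23.8%/12 = 1.98333% = 0.0198333.
Payoff takes n = ⌈−ln(1 − rB₀/P)/ln(1+r)⌉ = ⌈11.739⌉ = 12 payments; the last is £485.46.
Total paid = 11·£655.00 + £485.46 = £7,690.46.
Total interest = total paid − principal = £7,690.46 − £6,800.00 = £890.46.

£890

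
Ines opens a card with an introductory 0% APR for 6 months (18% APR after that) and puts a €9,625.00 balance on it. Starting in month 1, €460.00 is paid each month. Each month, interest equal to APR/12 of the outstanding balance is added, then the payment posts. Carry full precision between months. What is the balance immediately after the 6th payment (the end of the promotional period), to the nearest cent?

€6,865.00

Promo months 1–6 at r₀ = 0%/12 = 0; months 7+ at r₁ = 18%/12 = 0.015.
After month 6 (no interest yet): B = €9,625.00 − 6·€460.00 = €6,865.00.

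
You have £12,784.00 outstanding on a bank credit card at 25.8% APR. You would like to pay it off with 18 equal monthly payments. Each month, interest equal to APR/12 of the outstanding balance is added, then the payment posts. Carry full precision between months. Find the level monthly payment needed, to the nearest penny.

£864.01

Monthly rate r = 25.8%/12 = 2.15% = 0.0215.
Level-payment amortization: P = B₀·r / (1 − (1+r)^(−n)) = 12784.00·0.0215 / (1 − 1.0215^(−18)).
Denominator 1 − (1+r)^(−18) = 0.318117849.
P = 274.856 / 0.318117849 ≈ 864.01.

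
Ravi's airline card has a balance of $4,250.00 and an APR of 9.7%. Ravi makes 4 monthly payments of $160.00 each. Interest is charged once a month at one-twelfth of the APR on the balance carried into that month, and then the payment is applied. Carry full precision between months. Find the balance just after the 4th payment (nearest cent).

$3,741.29

Monthly rate r = 9.7%/12 = 0.808333% = 0.00808333.
Each month: B ← B·(1+r) − $160.00.
Month 1: interest $34.35; balance after payment $4,124.35.
Month 2: interest $33.34; balance after payment $3,997.69.
Month 3: interest $32.31; balance after payment $3,870.01.
Month 4: interest $31.28; balance after payment $3,741.29.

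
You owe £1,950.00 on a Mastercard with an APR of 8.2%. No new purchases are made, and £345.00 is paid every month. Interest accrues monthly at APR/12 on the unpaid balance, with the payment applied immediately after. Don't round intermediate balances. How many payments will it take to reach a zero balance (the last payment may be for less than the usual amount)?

6 months

Monthly rate r = 8.2%/12 = 0.683333% = 0.00683333.
Recurrence: B ← B·(1+r) − £345.00.
Month 1: interest £13.32; balance after payment £1,618.33.
Month 2: interest £11.06; balance after payment £1,284.38.
Month 3: interest £8.78; balance after payment £948.16.
Month 4: interest £6.48; balance after payment £609.64.
Month 5: interest £4.17; balance after payment £268.81.
Month 6: interest £1.84; balance after payment £0.00.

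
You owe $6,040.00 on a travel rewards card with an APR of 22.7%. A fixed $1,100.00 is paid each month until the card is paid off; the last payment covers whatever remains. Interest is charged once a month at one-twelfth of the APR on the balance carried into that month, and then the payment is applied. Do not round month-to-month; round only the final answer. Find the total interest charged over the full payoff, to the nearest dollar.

$399

Monthly rate r = 22.7%/12 = 1.89167% = 0.0189167.
Payoff takes n = ⌈−ln(1 − rB₀/P)/ln(1+r)⌉ = ⌈5.852⌉ = 6 payments; the last is $938.68.
Total paid = 5·$1,100.00 + $938.68 = $6,438.68.
Total interest = total paid − principal = $6,438.68 − $6,040.00 = $398.68.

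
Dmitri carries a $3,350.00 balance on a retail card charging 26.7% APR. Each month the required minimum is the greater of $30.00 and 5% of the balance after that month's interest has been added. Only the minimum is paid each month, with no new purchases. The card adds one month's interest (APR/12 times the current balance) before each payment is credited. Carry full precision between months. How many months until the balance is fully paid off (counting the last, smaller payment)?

Monthly rate r = 26.7%/12 = 2.225% = 0.02225.
While 5% of the post-interest balance exceeds $30.00, each month B ← (B·(1+r))·(1 − 0.05), i.e. B shrinks by the factor (1+r)·0.95 = 0.97114.
This holds for months 1–60. Entering month 61 the balance is $577.95; 5% of the post-interest balance is now below $30.00, so the flat $30.00 minimum applies from here.
From month 61 a fixed $30.00 at rate r clears $577.95 in 26 more payments. Total: 60 + 26 = 86 months.

86 months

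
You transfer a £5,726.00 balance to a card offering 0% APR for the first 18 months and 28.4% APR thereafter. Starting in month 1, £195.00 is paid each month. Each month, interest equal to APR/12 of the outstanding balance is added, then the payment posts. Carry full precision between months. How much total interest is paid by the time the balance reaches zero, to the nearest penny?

£396.17

Promo months 1–18 at r₀ = 0%/12 = 0; months 19+ at r₁ = 28.4%/12 = 0.0236667.
After month 18 (no interest yet): B = £5,726.00 − 18·£195.00 = £2,216.00.
Then at r₁ with £195.00/mo: n₂ = −ln(1 − r₁·B/P)/ln(1+r₁) ≈ 13.39 → 14 more payments.
Total paid = 31·£195.00 + £77.17 = £6,122.17; interest = £6,122.17 − £5,726.00 = £396.17.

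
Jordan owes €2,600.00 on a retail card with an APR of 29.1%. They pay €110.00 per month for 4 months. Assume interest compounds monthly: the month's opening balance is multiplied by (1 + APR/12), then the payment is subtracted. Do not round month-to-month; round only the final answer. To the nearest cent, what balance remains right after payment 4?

Monthly rate r = 29.1%/12 = 2.425% = 0.02425.
Each month: B ← B·(1+r) − €110.00.
Month 1: interest €63.05; balance after payment €2,553.05.
Month 2: interest €61.91; balance after payment €2,504.96.
Month 3: interest €60.75; balance after payment €2,455.71.
Month 4: interest €59.55; balance after payment €2,405.26.

€2,405.26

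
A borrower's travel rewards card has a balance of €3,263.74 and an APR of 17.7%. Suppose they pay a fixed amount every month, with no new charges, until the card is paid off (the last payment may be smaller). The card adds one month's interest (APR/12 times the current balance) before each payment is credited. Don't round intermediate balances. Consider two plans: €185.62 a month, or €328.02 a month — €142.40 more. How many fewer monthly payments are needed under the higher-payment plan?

Monthly rate r = 17.7%/12 = 1.475% = 0.01475.
At €185.62/mo: n = ⌈−ln(1 − rB₀/P)/ln(1+r)⌉ = 21 payments (last €93.88); total interest = total paid − €3,263.74 = €542.54.
At €328.02/mo: 11 payments (last €275.68); total interest €292.14.
Payments saved = 21 − 11 = 10.

10 fewer payments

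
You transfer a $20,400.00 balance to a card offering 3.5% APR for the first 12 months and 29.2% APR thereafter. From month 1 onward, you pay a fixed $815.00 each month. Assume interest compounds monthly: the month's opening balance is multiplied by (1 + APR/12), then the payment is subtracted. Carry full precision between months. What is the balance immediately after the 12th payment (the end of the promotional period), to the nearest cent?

$11,187.14

Promo months 1–12 at r₀ = 3.5%/12 = 0.00291667; months 13+ at r₁ = 29.2%/12 = 0.0243333.
After month 12: iterate B ← B·(1+r₀) − $815.00 for 12 months → $11,187.14.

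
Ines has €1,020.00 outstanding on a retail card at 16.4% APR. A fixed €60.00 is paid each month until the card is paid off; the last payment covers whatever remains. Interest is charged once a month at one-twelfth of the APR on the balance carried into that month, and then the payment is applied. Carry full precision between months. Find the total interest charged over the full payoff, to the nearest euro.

€149

Monthly rate r = 16.4%/12 = 1.36667% = 0.0136667.
Payoff takes n = ⌈−ln(1 − rB₀/P)/ln(1+r)⌉ = ⌈19.478⌉ = 20 payments; the last is €28.79.
Total paid = 19·€60.00 + €28.79 = €1,168.79.
Total interest = total paid − principal = €1,168.79 − €1,020.00 = €148.79.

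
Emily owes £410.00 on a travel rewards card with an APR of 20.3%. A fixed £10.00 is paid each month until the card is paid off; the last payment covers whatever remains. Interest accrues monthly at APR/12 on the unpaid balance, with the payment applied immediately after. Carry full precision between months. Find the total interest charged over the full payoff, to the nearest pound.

£295

Monthly rate r = 20.3%/12 = 1.69167% = 0.0169167.
Payoff takes n = ⌈−ln(1 − rB₀/P)/ln(1+r)⌉ = ⌈70.510⌉ = 71 payments; the last is £5.12.
Total paid = 70·£10.00 + £5.12 = £705.12.
Total interest = total paid − principal = £705.12 − £410.00 = £295.12.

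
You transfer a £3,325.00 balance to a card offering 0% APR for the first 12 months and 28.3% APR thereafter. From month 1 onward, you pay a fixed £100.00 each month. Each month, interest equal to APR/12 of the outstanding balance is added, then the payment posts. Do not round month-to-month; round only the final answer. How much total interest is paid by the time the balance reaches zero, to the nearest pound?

Promo months 1–12 at r₀ = 0%/12 = 0; months 13+ at r₁ = 28.3%/12 = 0.0235833.
After month 12 (no interest yet): B = £3,325.00 − 12·£100.00 = £2,125.00.
Then at r₁ with £100.00/mo: n₂ = −ln(1 − r₁·B/P)/ln(1+r₁) ≈ 29.84 → 30 more payments.
Total paid = 41·£100.00 + £83.67 = £4,183.67; interest = £4,183.67 − £3,325.00 = £858.67.

£859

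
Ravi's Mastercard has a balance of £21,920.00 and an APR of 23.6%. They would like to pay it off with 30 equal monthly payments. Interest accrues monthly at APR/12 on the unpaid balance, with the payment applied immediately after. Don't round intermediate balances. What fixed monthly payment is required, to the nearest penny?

Monthly rate r = 23.6%/12 = 1.96667% = 0.0196667.
Level-payment amortization: P = B₀·r / (1 − (1+r)^(−n)) = 21920.00·0.0196667 / (1 − 1.01967^(−30)).
Denominator 1 − (1+r)^(−30) = 0.442489139.
P = 431.093 / 0.442489139 ≈ 974.25.

£974.25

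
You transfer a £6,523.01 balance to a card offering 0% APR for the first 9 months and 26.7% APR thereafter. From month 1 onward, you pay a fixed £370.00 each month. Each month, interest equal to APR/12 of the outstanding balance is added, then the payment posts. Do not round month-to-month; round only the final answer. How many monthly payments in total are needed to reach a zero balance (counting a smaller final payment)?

Promo months 1–9 at r₀ = 0%/12 = 0; months 10+ at r₁ = 26.7%/12 = 0.02225.
After month 9 (no interest yet): B = £6,523.01 − 9·£370.00 = £3,193.01.
Then at r₁ with £370.00/mo: n₂ = −ln(1 − r₁·B/P)/ln(1+r₁) ≈ 9.69 → 10 more payments.

19 payments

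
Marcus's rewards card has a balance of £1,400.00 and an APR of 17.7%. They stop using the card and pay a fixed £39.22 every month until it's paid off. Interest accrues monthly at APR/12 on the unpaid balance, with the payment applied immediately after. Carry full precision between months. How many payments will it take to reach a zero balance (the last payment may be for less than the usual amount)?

Monthly rate r = 17.7%/12 = 1.475% = 0.01475.
Recurrence: B ← B·(1+r) − £39.22.
Month 1: interest £20.65; balance after payment £1,381.43.
Month 2: interest £20.38; balance after payment £1,362.59.
Closed form: n = −ln(1 − rB₀/P)/ln(1+r) = −ln(0.47348)/ln(1.01475) ≈ 51.060, so the balance reaches zero during payment 52.

52 payments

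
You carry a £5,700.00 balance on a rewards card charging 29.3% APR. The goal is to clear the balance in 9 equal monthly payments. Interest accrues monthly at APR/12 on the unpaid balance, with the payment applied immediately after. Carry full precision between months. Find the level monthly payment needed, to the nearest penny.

£713.14

Monthly rate r = 29.3%/12 = 2.44167% = 0.0244167.
Level-payment amortization: P = B₀·r / (1 − (1+r)^(−n)) = 5700.00·0.0244167 / (1 − 1.02442^(−9)).
Denominator 1 − (1+r)^(−9) = 0.195158652.
P = 139.175 / 0.195158652 ≈ 713.14.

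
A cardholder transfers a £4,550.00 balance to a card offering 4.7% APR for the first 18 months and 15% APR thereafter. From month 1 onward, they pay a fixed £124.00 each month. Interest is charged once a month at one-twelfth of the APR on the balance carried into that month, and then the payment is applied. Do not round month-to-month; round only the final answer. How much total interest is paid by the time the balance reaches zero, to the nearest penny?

Promo months 1–18 at r₀ = 4.7%/12 = 0.00391667; months 19+ at r₁ = 15%/12 = 0.0125.
After month 18: iterate B ← B·(1+r₀) − £124.00 for 18 months → £2,573.80.
Then at r₁ with £124.00/mo: n₂ = −ln(1 − r₁·B/P)/ln(1+r₁) ≈ 24.18 → 25 more payments.
Total paid = 42·£124.00 + £22.36 = £5,230.36; interest = £5,230.36 − £4,550.00 = £680.36.

£680.36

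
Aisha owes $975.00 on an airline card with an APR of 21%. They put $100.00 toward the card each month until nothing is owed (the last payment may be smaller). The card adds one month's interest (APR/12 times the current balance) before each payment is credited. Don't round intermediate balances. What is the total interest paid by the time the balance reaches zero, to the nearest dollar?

$104

Monthly rate r = 21%/12 = 1.75% = 0.0175.
Payoff takes n = ⌈−ln(1 − rB₀/P)/ln(1+r)⌉ = ⌈10.784⌉ = 11 payments; the last is $78.52.
Total paid = 10·$100.00 + $78.52 = $1,078.52.
Total interest = total paid − principal = $1,078.52 − $975.00 = $103.52.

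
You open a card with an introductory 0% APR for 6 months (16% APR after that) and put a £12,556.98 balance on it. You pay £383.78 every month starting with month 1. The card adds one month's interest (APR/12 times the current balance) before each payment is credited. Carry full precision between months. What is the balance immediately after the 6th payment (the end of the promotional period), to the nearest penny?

Promo months 1–6 at r₀ = 0%/12 = 0; months 7+ at r₁ = 16%/12 = 0.0133333.
After month 6 (no interest yet): B = £12,556.98 − 6·£383.78 = £10,254.30.

£10,254.30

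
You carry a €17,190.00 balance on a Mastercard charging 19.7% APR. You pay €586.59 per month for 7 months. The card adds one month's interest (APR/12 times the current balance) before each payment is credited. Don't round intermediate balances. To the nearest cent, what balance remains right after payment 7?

Monthly rate r = 19.7%/12 = 1.64167% = 0.0164167.
Each month: B ← B·(1+r) − €586.59.
Month 1: interest €282.20; balance after payment €16,885.61.
Month 2: interest €277.21; balance after payment €16,576.23.
Month 3: interest €272.13; balance after payment €16,261.76.
Month 4: interest €266.96; balance after payment €15,942.14.
Month 5: interest €261.72; balance after payment €15,617.27.
Month 6: interest €256.38; balance after payment €15,287.06.
Month 7: interest €250.96; balance after payment €14,951.43.

€14,951.43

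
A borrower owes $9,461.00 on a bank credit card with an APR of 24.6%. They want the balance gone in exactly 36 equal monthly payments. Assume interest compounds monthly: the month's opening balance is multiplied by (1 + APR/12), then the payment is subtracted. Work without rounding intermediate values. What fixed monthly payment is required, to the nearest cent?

Monthly rate r = 24.6%/12 = 2.05% = 0.0205.
Level-payment amortization: P = B₀·r / (1 − (1+r)^(−n)) = 9461.00·0.0205 / (1 − 1.0205^(−36)).
Denominator 1 − (1+r)^(−36) = 0.518349879.
P = 193.951 / 0.518349879 ≈ 374.17.

$374.17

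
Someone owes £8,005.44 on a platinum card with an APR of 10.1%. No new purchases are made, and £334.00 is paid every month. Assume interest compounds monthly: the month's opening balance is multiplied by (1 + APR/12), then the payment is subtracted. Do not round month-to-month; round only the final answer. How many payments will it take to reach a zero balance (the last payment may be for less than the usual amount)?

27 months

Monthly rate r = 10.1%/12 = 0.841667% = 0.00841667.
Recurrence: B ← B·(1+r) − £334.00.
Month 1: interest £67.38; balance after payment £7,738.82.
Month 2: interest £65.14; balance after payment £7,469.95.
Closed form: n = −ln(1 − rB₀/P)/ln(1+r) = −ln(0.79827)/ln(1.00842) ≈ 26.882, so the balance reaches zero during payment 27.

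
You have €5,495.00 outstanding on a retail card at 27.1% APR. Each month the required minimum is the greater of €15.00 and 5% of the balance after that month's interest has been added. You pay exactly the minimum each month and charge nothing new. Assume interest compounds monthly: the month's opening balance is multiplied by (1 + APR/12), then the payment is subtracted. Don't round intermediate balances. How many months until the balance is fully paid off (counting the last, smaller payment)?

128 months

Monthly rate r = 27.1%/12 = 2.25833% = 0.0225833.
While 5% of the post-interest balance exceeds €15.00, each month B ← (B·(1+r))·(1 − 0.05), i.e. B shrinks by the factor (1+r)·0.95 = 0.97145.
This holds for months 1–102. Entering month 103 the balance is €286.45; 5% of the post-interest balance is now below €15.00, so the flat €15.00 minimum applies from here.
From month 103 a fixed €15.00 at rate r clears €286.45 in 26 more payments. Total: 102 + 26 = 128 months.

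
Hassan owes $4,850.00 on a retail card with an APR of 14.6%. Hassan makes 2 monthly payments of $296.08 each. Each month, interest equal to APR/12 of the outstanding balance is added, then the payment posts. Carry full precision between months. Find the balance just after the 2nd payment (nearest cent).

Monthly rate r = 14.6%/12 = 1.21667% = 0.0121667.
Each month: B ← B·(1+r) − $296.08.
Month 1: interest $59.01; balance after payment $4,612.93.
Month 2: interest $56.12; balance after payment $4,372.97.

$4,372.97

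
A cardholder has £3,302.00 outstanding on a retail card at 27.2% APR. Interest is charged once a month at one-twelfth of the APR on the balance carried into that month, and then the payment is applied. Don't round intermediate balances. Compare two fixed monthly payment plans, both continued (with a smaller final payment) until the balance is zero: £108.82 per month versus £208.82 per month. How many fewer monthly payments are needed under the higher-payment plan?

Monthly rate r = 27.2%/12 = 2.26667% = 0.0226667.
At £108.82/mo: n = ⌈−ln(1 − rB₀/P)/ln(1+r)⌉ = 52 payments (last £101.96); total interest = total paid − £3,302.00 = £2,349.78.
At £208.82/mo: 20 payments (last £167.73); total interest £833.31.
Payments saved = 52 − 20 = 32.

32 fewer payments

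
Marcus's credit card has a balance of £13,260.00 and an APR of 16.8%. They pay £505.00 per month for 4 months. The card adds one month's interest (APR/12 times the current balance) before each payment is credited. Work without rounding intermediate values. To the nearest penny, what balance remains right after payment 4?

Monthly rate r = 16.8%/12 = 1.4% = 0.014.
Each month: B ← B·(1+r) − £505.00.
Month 1: interest £185.64; balance after payment £12,940.64.
Month 2: interest £181.17; balance after payment £12,616.81.
Month 3: interest £176.64; balance after payment £12,288.44.
Month 4: interest £172.04; balance after payment £11,955.48.

£11,955.48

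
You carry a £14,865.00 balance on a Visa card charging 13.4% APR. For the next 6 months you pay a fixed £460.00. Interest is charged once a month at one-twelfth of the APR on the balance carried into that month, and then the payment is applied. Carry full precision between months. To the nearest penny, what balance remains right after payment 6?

£13,050.97

Monthly rate r = 13.4%/12 = 1.11667% = 0.0111667.
Each month: B ← B·(1+r) − £460.00.
Month 1: interest £165.99; balance after payment £14,570.99.
Month 2: interest £162.71; balance after payment £14,273.70.
Month 3: interest £159.39; balance after payment £13,973.09.
Month 4: interest £156.03; balance after payment £13,669.12.
Month 5: interest £152.64; balance after payment £13,361.76.
Month 6: interest £149.21; balance after payment £13,050.97.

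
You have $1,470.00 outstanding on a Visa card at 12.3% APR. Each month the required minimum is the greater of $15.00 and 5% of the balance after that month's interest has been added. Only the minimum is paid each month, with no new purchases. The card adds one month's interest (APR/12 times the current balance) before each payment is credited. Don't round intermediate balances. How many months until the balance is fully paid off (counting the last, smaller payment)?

62 months

Monthly rate r = 12.3%/12 = 1.025% = 0.01025.
While 5% of the post-interest balance exceeds $15.00, each month B ← (B·(1+r))·(1 − 0.05), i.e. B shrinks by the factor (1+r)·0.95 = 0.95974.
This holds for months 1–39. Entering month 40 the balance is $295.98; 5% of the post-interest balance is now below $15.00, so the flat $15.00 minimum applies from here.
From month 40 a fixed $15.00 at rate r clears $295.98 in 23 more payments. Total: 39 + 23 = 62 months.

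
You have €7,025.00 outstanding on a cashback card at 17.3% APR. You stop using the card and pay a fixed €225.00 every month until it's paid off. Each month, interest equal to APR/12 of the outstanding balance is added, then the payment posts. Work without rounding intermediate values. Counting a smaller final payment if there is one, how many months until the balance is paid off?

Monthly rate r = 17.3%/12 = 1.44167% = 0.0144167.
Recurrence: B ← B·(1+r) − €225.00.
Month 1: interest €101.28; balance after payment €6,901.28.
Month 2: interest €99.49; balance after payment €6,775.77.
Closed form: n = −ln(1 − rB₀/P)/ln(1+r) = −ln(0.54988)/ln(1.01442) ≈ 41.782, so the balance reaches zero during payment 42.

42 payments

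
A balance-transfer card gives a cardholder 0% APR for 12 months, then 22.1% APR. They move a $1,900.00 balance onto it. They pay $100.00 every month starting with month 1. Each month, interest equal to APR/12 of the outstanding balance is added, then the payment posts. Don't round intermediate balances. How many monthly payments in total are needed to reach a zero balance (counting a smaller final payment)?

Promo months 1–12 at r₀ = 0%/12 = 0; months 13+ at r₁ = 22.1%/12 = 0.0184167.
After month 12 (no interest yet): B = $1,900.00 − 12·$100.00 = $700.00.
Then at r₁ with $100.00/mo: n₂ = −ln(1 − r₁·B/P)/ln(1+r₁) ≈ 7.56 → 8 more payments.

20 months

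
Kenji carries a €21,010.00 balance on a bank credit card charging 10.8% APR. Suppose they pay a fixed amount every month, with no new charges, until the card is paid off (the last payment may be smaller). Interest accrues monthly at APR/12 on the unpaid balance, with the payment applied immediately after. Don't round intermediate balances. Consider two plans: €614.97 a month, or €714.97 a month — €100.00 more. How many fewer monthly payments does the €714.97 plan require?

7 fewer payments

Monthly rate r = 10.8%/12 = 0.9% = 0.009.
At €614.97/mo: n = ⌈−ln(1 − rB₀/P)/ln(1+r)⌉ = 42 payments (last €4.58); total interest = total paid − €21,010.00 = €4,208.35.
At €714.97/mo: 35 payments (last €203.04); total interest €3,502.02.
Payments saved = 42 − 35 = 7.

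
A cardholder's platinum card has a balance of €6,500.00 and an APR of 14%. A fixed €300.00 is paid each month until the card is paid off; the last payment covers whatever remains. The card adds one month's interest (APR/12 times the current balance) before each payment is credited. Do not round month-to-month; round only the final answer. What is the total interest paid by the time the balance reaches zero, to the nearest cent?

Monthly rate r = 14%/12 = 1.16667% = 0.0116667.
Payoff takes n = ⌈−ln(1 − rB₀/P)/ln(1+r)⌉ = ⌈25.122⌉ = 26 payments; the last is €36.76.
Total paid = 25·€300.00 + €36.76 = €7,536.76.
Total interest = total paid − principal = €7,536.76 − €6,500.00 = €1,036.76.

€1,036.76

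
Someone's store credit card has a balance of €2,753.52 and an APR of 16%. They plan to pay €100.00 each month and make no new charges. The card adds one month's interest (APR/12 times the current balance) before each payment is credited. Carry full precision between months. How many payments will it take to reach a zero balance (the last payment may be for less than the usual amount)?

35 payments

Monthly rate r = 16%/12 = 1.33333% = 0.0133333.
Recurrence: B ← B·(1+r) − €100.00.
Month 1: interest €36.71; balance after payment €2,690.23.
Month 2: interest €35.87; balance after payment €2,626.10.
Closed form: n = −ln(1 − rB₀/P)/ln(1+r) = −ln(0.63286)/ln(1.01333) ≈ 34.541, so the balance reaches zero during payment 35.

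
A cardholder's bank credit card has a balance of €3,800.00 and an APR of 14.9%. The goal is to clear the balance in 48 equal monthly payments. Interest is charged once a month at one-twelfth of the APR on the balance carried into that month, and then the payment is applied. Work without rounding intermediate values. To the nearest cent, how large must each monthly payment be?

Monthly rate r = 14.9%/12 = 1.24167% = 0.0124167.
Level-payment amortization: P = B₀·r / (1 − (1+r)^(−n)) = 3800.00·0.0124167 / (1 − 1.01242^(−48)).
Denominator 1 − (1+r)^(−48) = 0.446962894.
P = 47.1833 / 0.446962894 ≈ 105.56.

€105.56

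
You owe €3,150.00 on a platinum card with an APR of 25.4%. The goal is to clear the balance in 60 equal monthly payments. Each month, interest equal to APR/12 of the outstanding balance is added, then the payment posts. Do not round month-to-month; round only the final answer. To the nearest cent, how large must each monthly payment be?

Monthly rate r = 25.4%/12 = 2.11667% = 0.0211667.
Level-payment amortization: P = B₀·r / (1 − (1+r)^(−n)) = 3150.00·0.0211667 / (1 − 1.02117^(−60)).
Denominator 1 − (1+r)^(−60) = 0.715421423.
P = 66.675 / 0.715421423 ≈ 93.20.

€93.20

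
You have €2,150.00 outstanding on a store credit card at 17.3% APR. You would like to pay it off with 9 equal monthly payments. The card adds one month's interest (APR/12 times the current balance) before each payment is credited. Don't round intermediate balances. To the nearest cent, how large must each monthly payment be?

Monthly rate r = 17.3%/12 = 1.44167% = 0.0144167.
Level-payment amortization: P = B₀·r / (1 − (1+r)^(−n)) = 2150.00·0.0144167 / (1 − 1.01442^(−9)).
Denominator 1 − (1+r)^(−9) = 0.12087098.
P = 30.9958 / 0.12087098 ≈ 256.44.

€256.44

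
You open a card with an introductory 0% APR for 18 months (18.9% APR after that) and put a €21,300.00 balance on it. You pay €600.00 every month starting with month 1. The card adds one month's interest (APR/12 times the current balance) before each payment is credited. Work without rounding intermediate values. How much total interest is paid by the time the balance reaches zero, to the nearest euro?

€1,881

Promo months 1–18 at r₀ = 0%/12 = 0; months 19+ at r₁ = 18.9%/12 = 0.01575.
After month 18 (no interest yet): B = €21,300.00 − 18·€600.00 = €10,500.00.
Then at r₁ with €600.00/mo: n₂ = −ln(1 − r₁·B/P)/ln(1+r₁) ≈ 20.63 → 21 more payments.
Total paid = 38·€600.00 + €381.23 = €23,181.23; interest = €23,181.23 − €21,300.00 = €1,881.23.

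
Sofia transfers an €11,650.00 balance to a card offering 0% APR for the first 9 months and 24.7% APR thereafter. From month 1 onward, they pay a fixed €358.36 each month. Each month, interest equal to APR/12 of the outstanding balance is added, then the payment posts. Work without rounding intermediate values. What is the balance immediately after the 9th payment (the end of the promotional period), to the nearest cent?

€8,424.76

Promo months 1–9 at r₀ = 0%/12 = 0; months 10+ at r₁ = 24.7%/12 = 0.0205833.
After month 9 (no interest yet): B = €11,650.00 − 9·€358.36 = €8,424.76.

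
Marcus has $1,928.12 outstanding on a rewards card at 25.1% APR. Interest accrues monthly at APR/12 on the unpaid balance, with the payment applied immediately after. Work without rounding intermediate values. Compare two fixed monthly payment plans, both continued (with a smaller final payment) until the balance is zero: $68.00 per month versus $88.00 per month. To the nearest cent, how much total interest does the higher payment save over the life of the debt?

$347.56

Monthly rate r = 25.1%/12 = 2.09167% = 0.0209167.
At $68.00/mo: n = ⌈−ln(1 − rB₀/P)/ln(1+r)⌉ = 44 payments (last $29.78); total interest = total paid − $1,928.12 = $1,025.66.
At $88.00/mo: 30 payments (last $54.22); total interest $678.10.
Interest saved = $1,025.66 − $678.10 = $347.56.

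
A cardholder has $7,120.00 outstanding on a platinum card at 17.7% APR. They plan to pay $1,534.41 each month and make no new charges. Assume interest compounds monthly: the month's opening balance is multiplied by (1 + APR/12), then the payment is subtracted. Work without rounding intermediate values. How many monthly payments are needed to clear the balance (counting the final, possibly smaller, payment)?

Monthly rate r = 17.7%/12 = 1.475% = 0.01475.
Recurrence: B ← B·(1+r) − $1,534.41.
Month 1: interest $105.02; balance after payment $5,690.61.
Month 2: interest $83.94; balance after payment $4,240.14.
Month 3: interest $62.54; balance after payment $2,768.27.
Month 4: interest $40.83; balance after payment $1,274.69.
Month 5: interest $18.80; balance after payment $0.00.

5 payments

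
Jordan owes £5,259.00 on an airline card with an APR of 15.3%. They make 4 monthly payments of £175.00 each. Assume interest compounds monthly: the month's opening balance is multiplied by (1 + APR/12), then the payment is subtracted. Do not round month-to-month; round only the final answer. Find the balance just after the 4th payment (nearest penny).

Monthly rate r = 15.3%/12 = 1.275% = 0.01275.
Each month: B ← B·(1+r) − £175.00.
Month 1: interest £67.05; balance after payment £5,151.05.
Month 2: interest £65.68; balance after payment £5,041.73.
Month 3: interest £64.28; balance after payment £4,931.01.
Month 4: interest £62.87; balance after payment £4,818.88.

£4,818.88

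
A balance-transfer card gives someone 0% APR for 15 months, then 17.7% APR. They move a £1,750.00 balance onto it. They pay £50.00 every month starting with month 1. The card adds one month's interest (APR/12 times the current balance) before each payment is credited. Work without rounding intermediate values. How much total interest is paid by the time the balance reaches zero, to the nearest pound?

Promo months 1–15 at r₀ = 0%/12 = 0; months 16+ at r₁ = 17.7%/12 = 0.01475.
After month 15 (no interest yet): B = £1,750.00 − 15·£50.00 = £1,000.00.
Then at r₁ with £50.00/mo: n₂ = −ln(1 − r₁·B/P)/ln(1+r₁) ≈ 23.87 → 24 more payments.
Total paid = 38·£50.00 + £43.70 = £1,943.70; interest = £1,943.70 − £1,750.00 = £193.70.

£194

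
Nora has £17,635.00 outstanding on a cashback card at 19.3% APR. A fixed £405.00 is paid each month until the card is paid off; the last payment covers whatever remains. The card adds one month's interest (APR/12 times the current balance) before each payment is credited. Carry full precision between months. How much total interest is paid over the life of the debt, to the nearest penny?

Monthly rate r = 19.3%/12 = 1.60833% = 0.0160833.
Payoff takes n = ⌈−ln(1 − rB₀/P)/ln(1+r)⌉ = ⌈75.526⌉ = 76 payments; the last is £213.71.
Total paid = 75·£405.00 + £213.71 = £30,588.71.
Total interest = total paid − principal = £30,588.71 − £17,635.00 = £12,953.71.

£12,953.71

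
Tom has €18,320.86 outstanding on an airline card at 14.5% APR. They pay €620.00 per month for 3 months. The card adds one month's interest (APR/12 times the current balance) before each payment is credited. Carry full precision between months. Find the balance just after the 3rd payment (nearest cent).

€17,110.48

Monthly rate r = 14.5%/12 = 1.20833% = 0.0120833.
Each month: B ← B·(1+r) − €620.00.
Month 1: interest €221.38; balance after payment €17,922.24.
Month 2: interest €216.56; balance after payment €17,518.80.
Month 3: interest €211.69; balance after payment €17,110.48.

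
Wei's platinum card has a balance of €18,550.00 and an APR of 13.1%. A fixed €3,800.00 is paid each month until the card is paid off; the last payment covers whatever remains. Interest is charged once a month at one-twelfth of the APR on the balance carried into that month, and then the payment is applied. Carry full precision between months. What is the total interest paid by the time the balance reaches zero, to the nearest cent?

€617.29

Monthly rate r = 13.1%/12 = 1.09167% = 0.0109167.
Payoff takes n = ⌈−ln(1 − rB₀/P)/ln(1+r)⌉ = ⌈5.044⌉ = 6 payments; the last is €167.29.
Total paid = 5·€3,800.00 + €167.29 = €19,167.29.
Total interest = total paid − principal = €19,167.29 − €18,550.00 = €617.29.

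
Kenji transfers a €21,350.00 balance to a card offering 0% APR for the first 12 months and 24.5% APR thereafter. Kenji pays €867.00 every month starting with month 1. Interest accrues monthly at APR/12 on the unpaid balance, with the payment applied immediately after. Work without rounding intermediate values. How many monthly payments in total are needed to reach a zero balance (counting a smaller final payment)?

Promo months 1–12 at r₀ = 0%/12 = 0; months 13+ at r₁ = 24.5%/12 = 0.0204167.
After month 12 (no interest yet): B = €21,350.00 − 12·€867.00 = €10,946.00.
Then at r₁ with €867.00/mo: n₂ = −ln(1 − r₁·B/P)/ln(1+r₁) ≈ 14.75 → 15 more payments.

27 months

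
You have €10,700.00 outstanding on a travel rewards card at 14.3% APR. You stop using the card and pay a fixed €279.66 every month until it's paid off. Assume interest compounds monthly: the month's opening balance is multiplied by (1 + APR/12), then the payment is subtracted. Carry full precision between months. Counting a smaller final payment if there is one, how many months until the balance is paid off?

52 months

Monthly rate r = 14.3%/12 = 1.19167% = 0.0119167.
Recurrence: B ← B·(1+r) − €279.66.
Month 1: interest €127.51; balance after payment €10,547.85.
Month 2: interest €125.70; balance after payment €10,393.88.
Closed form: n = −ln(1 − rB₀/P)/ln(1+r) = −ln(0.54406)/ln(1.01192) ≈ 51.383, so the balance reaches zero during payment 52.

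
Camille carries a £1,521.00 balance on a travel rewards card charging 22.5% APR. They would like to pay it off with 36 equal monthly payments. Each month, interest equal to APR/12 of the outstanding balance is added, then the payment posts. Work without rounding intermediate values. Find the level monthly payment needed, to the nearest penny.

Monthly rate r = 22.5%/12 = 1.875% = 0.01875.
Level-payment amortization: P = B₀·r / (1 − (1+r)^(−n)) = 1521.00·0.01875 / (1 − 1.01875^(−36)).
Denominator 1 − (1+r)^(−36) = 0.487651325.
P = 28.5188 / 0.487651325 ≈ 58.48.

£58.48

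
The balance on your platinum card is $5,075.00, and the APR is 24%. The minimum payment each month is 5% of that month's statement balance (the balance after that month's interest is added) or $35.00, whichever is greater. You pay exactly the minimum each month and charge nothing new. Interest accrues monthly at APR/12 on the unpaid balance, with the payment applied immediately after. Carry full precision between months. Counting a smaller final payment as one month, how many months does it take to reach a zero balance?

89 months

Monthly rate r = 24%/12 = 2% = 0.02.
While 5% of the post-interest balance exceeds $35.00, each month B ← (B·(1+r))·(1 − 0.05), i.e. B shrinks by the factor (1+r)·0.95 = 0.969.
This holds for months 1–64. Entering month 65 the balance is $676.33; 5% of the post-interest balance is now below $35.00, so the flat $35.00 minimum applies from here.
From month 65 a fixed $35.00 at rate r clears $676.33 in 25 more payments. Total: 64 + 25 = 89 months.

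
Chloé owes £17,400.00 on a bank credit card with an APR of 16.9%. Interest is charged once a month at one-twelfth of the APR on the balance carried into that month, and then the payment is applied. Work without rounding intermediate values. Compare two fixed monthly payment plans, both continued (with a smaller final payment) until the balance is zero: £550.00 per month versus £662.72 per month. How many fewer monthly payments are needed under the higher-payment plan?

Monthly rate r = 16.9%/12 = 1.40833% = 0.0140833.
At £550.00/mo: n = ⌈−ln(1 − rB₀/P)/ln(1+r)⌉ = 43 payments (last £94.81); total interest = total paid − £17,400.00 = £5,794.81.
At £662.72/mo: 34 payments (last £7.31); total interest £4,477.07.
Payments saved = 43 − 34 = 9.

9 fewer payments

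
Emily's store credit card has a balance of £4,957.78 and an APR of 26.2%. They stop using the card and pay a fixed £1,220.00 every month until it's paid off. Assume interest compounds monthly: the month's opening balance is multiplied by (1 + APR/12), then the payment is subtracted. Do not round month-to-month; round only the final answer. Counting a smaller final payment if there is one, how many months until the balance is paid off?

5 payments

Monthly rate r = 26.2%/12 = 2.18333% = 0.0218333.
Recurrence: B ← B·(1+r) − £1,220.00.
Month 1: interest £108.24; balance after payment £3,846.02.
Month 2: interest £83.97; balance after payment £2,710.00.
Month 3: interest £59.17; balance after payment £1,549.16.
Month 4: interest £33.82; balance after payment £362.99.
Month 5: interest £7.93; balance after payment £0.00.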